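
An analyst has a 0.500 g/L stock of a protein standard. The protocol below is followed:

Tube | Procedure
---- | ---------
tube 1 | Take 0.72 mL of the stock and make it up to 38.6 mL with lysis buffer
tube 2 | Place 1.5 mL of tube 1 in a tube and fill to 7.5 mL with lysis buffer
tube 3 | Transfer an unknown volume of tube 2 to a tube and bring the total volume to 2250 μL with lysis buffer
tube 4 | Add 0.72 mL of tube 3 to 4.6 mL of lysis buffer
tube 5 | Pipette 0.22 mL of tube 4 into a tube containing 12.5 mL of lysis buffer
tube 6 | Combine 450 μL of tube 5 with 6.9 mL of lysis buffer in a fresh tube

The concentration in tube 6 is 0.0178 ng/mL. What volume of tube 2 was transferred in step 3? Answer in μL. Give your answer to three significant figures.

150 μL

Step 1: 0.72 mL brought to 38.6 mL → factor 38.6/0.72 = 53.611
Step 2: 1.5 mL brought to 7.5 mL → factor 7.5/1.5 = 5
Step 3: v brought to 2250 μL → factor = 2250 μL/v
Step 4: 0.72 mL + 4.6 mL = 5.32 mL total → factor 5.32/0.72 = 7.3889
Step 5: 0.22 mL + 12.5 mL = 12.72 mL total → factor 12.72/0.22 = 57.818
Step 6: 450 μL + 6.9 mL = 7350 μL total → factor 7350/450 = 16.333
Product of known-step factors = 1.8704 × 10^6
Overall factor = 0.500 g/L / (0.0178 ng/mL) = 2.809 × 10^7
Step-3 factor = 2.809 × 10^7 / 1.8704 × 10^6 = 15.018
v = 2250 μL / 15.018 = 150 μL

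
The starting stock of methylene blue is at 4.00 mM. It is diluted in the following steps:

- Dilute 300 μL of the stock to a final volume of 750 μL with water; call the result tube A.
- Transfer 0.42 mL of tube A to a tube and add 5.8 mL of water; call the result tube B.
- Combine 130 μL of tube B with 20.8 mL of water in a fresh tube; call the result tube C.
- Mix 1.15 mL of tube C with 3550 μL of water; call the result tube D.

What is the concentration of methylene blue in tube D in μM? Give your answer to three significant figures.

0.164 μM

Step 1: 300 μL brought to 750 μL → factor 750/300 = 2.5
Step 2: 0.42 mL + 5.8 mL = 6.22 mL total → factor 6.22/0.42 = 14.81
Step 3: 130 μL + 20.8 mL = 20930 μL total → factor 20930/130 = 161
Step 4: 1.15 mL + 3550 μL = 4.7 mL total → factor 4.7/1.15 = 4.087
Overall dilution factor = 2.5 × 14.81 × 161 × 4.087 = 24362
Final = 4.00 mM / 24362 = 0.0001642 mM = 0.164 μM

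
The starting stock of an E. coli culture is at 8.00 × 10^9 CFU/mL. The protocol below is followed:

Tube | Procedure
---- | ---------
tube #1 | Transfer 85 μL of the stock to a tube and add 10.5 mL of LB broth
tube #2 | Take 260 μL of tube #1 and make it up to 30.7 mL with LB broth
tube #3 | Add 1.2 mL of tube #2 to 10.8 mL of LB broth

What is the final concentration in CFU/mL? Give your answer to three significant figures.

5.44 × 10^4 CFU/mL

Step 1: 85 μL + 10.5 mL = 10585 μL total → factor 10585/85 = 124.53
Step 2: 260 μL brought to 30.7 mL → factor 30700/260 = 118.08
Step 3: 1.2 mL + 10.8 mL = 12 mL total → factor 12/1.2 = 10
Overall dilution factor = 124.53 × 118.08 × 10 = 1.4704 × 10^5
Final = 8.00 × 10^9 CFU/mL / 1.4704 × 10^5 = 5.44 × 10^4 CFU/mL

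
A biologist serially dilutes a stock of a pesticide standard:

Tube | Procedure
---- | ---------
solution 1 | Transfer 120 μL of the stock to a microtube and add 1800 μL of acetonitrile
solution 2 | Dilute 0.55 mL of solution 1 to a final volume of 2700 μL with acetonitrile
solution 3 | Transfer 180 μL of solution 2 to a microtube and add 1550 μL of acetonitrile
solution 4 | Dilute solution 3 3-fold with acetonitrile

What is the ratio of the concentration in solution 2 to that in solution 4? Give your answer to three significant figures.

28.8

Step 1: 120 μL + 1800 μL = 1920 μL total → factor 1920/120 = 16
Step 2: 0.55 mL brought to 2700 μL → factor 2.7/0.55 = 4.9091
Step 3: 180 μL + 1550 μL = 1730 μL total → factor 1730/180 = 9.6111
Step 4: 3-fold → factor 3
Dilution factor to solution 2 = 78.545; to solution 4 = 2264.7
[solution 2]/[solution 4] = (factor to solution 4)/(factor to solution 2) = 2264.7/78.545 = 28.8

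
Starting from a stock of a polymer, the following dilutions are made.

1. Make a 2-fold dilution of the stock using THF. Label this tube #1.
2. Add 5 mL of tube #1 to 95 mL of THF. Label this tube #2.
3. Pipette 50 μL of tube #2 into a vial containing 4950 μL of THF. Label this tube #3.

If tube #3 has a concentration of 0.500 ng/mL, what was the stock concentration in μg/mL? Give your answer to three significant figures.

Step 1: 2-fold → factor 2
Step 2: 5 mL + 95 mL = 100 mL total → factor 100/5 = 20
Step 3: 50 μL + 4950 μL = 5000 μL total → factor 5000/50 = 100
Overall dilution factor = 2 × 20 × 100 = 4000
Stock = 0.500 ng/mL × 4000 = 2000 ng/mL = 2.00 μg/mL

2.00 μg/mL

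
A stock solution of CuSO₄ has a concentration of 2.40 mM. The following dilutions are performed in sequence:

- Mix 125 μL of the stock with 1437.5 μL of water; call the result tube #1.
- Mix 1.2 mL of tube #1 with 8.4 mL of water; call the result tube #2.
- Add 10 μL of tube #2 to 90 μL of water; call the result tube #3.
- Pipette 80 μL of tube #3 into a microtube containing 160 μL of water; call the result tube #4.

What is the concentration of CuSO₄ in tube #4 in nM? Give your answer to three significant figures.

800 nM

Step 1: 125 μL + 1437.5 μL = 1562.5 μL total → factor 1562.5/125 = 12.5
Step 2: 1.2 mL + 8.4 mL = 9.6 mL total → factor 9.6/1.2 = 8
Step 3: 10 μL + 90 μL = 100 μL total → factor 100/10 = 10
Step 4: 80 μL + 160 μL = 240 μL total → factor 240/80 = 3
Overall dilution factor = 12.5 × 8 × 10 × 3 = 3000
Final = 2.40 mM / 3000 = 0.0008000 mM = 800 nM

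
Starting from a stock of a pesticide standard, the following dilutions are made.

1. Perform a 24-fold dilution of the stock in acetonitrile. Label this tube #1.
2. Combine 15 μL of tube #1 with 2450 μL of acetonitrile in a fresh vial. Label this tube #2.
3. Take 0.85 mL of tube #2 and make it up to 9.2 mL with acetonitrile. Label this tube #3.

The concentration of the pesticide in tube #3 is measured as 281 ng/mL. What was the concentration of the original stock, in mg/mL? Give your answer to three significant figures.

12.0 mg/mL

Step 1: 24-fold → factor 24
Step 2: 15 μL + 2450 μL = 2465 μL total → factor 2465/15 = 164.33
Step 3: 0.85 mL brought to 9.2 mL → factor 9.2/0.85 = 10.824
Overall dilution factor = 24 × 164.33 × 10.824 = 42688
Stock = 281 ng/mL × 42688 = 1.200 × 10^7 ng/mL = 12.0 mg/mL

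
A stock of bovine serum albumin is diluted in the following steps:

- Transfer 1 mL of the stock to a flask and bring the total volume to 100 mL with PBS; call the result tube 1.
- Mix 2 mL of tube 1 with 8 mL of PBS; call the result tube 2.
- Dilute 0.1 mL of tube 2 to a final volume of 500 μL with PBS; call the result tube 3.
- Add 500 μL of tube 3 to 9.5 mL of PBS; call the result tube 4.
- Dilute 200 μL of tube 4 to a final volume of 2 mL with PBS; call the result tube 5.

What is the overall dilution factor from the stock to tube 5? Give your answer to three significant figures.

5.00 × 10^5

Step 1: 1 mL brought to 100 mL → factor 100/1 = 100
Step 2: 2 mL + 8 mL = 10 mL total → factor 10/2 = 5
Step 3: 0.1 mL brought to 500 μL → factor 0.5/0.1 = 5
Step 4: 500 μL + 9.5 mL = 10000 μL total → factor 10000/500 = 20
Step 5: 200 μL brought to 2 mL → factor 2000/200 = 10
Overall dilution factor = 100 × 5 × 5 × 20 × 10 = 5 × 10^5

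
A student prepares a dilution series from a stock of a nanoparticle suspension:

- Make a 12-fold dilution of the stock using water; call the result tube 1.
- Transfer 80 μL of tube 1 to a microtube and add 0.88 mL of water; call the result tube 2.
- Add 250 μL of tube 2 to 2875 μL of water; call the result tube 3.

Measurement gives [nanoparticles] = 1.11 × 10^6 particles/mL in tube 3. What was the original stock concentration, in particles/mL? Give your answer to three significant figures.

2.00 × 10^9 particles/mL

Step 1: 12-fold → factor 12
Step 2: 80 μL + 0.88 mL = 960 μL total → factor 960/80 = 12
Step 3: 250 μL + 2875 μL = 3125 μL total → factor 3125/250 = 12.5
Overall dilution factor = 12 × 12 × 12.5 = 1800
Stock = 1.11 × 10^6 particles/mL × 1800 = 2.00 × 10^9 particles/mL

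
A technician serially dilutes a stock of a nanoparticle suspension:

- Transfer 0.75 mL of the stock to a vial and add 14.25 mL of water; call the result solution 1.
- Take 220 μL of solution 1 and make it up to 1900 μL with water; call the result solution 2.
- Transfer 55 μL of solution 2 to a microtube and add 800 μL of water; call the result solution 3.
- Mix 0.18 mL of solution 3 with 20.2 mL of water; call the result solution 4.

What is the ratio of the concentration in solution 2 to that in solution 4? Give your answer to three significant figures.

1.76 × 10^3

Step 1: 0.75 mL + 14.25 mL = 15 mL total → factor 15/0.75 = 20
Step 2: 220 μL brought to 1900 μL → factor 1900/220 = 8.6364
Step 3: 55 μL + 800 μL = 855 μL total → factor 855/55 = 15.545
Step 4: 0.18 mL + 20.2 mL = 20.38 mL total → factor 20.38/0.18 = 113.22
Dilution factor to solution 2 = 172.73; to solution 4 = 3.0402 × 10^5
[solution 2]/[solution 4] = (factor to solution 4)/(factor to solution 2) = 3.0402 × 10^5/172.73 = 1.76 × 10^3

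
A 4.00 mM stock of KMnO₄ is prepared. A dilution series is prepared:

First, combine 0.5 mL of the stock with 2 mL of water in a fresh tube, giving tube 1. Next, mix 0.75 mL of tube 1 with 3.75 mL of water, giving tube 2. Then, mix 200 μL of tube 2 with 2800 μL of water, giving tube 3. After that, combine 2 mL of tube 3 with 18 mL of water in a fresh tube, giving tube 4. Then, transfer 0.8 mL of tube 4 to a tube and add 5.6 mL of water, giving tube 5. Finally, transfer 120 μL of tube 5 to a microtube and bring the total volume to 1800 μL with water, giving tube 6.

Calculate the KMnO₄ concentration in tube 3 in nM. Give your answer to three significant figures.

8.89 × 10^3 nM

Step 1: 0.5 mL + 2 mL = 2.5 mL total → factor 2.5/0.5 = 5
Step 2: 0.75 mL + 3.75 mL = 4.5 mL total → factor 4.5/0.75 = 6
Step 3: 200 μL + 2800 μL = 3000 μL total → factor 3000/200 = 15
Dilution factor through tube 3 = 5 × 6 × 15 = 450
[tube 3] = 4.00 mM / 450 = 0.008889 mM = 8.89 × 10^3 nM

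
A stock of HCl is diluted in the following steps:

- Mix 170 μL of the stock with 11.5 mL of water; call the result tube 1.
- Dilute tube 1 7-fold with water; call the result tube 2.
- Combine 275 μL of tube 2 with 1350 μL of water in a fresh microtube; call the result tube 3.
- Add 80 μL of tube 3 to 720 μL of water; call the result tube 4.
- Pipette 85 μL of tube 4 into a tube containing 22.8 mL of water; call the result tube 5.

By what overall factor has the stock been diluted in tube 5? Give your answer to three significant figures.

7.64 × 10^6

Step 1: 170 μL + 11.5 mL = 11670 μL total → factor 11670/170 = 68.647
Step 2: 7-fold → factor 7
Step 3: 275 μL + 1350 μL = 1625 μL total → factor 1625/275 = 5.9091
Step 4: 80 μL + 720 μL = 800 μL total → factor 800/80 = 10
Step 5: 85 μL + 22.8 mL = 22885 μL total → factor 22885/85 = 269.24
Overall dilution factor = 68.647 × 7 × 5.9091 × 10 × 269.24 = 7.6449 × 10^6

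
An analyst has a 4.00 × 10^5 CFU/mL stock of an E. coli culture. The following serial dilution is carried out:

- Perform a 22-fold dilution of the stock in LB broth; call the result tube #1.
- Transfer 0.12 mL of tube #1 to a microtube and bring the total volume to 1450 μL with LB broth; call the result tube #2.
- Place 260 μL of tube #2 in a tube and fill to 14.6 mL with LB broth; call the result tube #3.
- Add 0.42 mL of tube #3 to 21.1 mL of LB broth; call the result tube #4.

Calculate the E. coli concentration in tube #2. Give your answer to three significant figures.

1.50 × 10^3 CFU/mL

Step 1: 22-fold → factor 22
Step 2: 0.12 mL brought to 1450 μL → factor 1.45/0.12 = 12.083
Dilution factor through tube #2 = 22 × 12.083 = 265.83
[tube #2] = 4.00 × 10^5 CFU/mL / 265.83 = 1.50 × 10^3 CFU/mL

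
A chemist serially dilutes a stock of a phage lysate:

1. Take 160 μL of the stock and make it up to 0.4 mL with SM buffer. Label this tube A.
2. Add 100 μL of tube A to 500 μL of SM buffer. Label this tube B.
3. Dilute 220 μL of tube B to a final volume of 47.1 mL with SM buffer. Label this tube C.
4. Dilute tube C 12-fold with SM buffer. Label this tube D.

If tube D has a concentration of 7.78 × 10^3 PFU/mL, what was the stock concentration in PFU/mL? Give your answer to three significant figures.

Step 1: 160 μL brought to 0.4 mL → factor 400/160 = 2.5
Step 2: 100 μL + 500 μL = 600 μL total → factor 600/100 = 6
Step 3: 220 μL brought to 47.1 mL → factor 47100/220 = 214.09
Step 4: 12-fold → factor 12
Overall dilution factor = 2.5 × 6 × 214.09 × 12 = 38536
Stock = 7.78 × 10^3 PFU/mL × 38536 = 3.00 × 10^8 PFU/mL

3.00 × 10^8 PFU/mL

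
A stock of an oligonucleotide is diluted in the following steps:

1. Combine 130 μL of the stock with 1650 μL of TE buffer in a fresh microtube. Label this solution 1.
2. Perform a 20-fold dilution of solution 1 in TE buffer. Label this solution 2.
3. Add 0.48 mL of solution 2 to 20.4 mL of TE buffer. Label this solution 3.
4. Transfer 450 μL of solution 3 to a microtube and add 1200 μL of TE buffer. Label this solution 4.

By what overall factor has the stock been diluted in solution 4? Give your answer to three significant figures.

Step 1: 130 μL + 1650 μL = 1780 μL total → factor 1780/130 = 13.692
Step 2: 20-fold → factor 20
Step 3: 0.48 mL + 20.4 mL = 20.88 mL total → factor 20.88/0.48 = 43.5
Step 4: 450 μL + 1200 μL = 1650 μL total → factor 1650/450 = 3.6667
Overall dilution factor = 13.692 × 20 × 43.5 × 3.6667 = 43678

4.37 × 10^4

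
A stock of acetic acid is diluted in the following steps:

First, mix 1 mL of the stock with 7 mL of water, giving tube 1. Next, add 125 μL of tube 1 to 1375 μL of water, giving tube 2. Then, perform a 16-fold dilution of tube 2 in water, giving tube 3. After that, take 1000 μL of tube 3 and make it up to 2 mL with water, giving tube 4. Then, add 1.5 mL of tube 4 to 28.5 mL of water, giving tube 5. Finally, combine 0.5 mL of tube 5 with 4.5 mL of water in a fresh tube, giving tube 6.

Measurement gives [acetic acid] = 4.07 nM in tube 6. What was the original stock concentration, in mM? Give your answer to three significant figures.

2.50 mM

Step 1: 1 mL + 7 mL = 8 mL total → factor 8/1 = 8
Step 2: 125 μL + 1375 μL = 1500 μL total → factor 1500/125 = 12
Step 3: 16-fold → factor 16
Step 4: 1000 μL brought to 2 mL → factor 2000/1000 = 2
Step 5: 1.5 mL + 28.5 mL = 30 mL total → factor 30/1.5 = 20
Step 6: 0.5 mL + 4.5 mL = 5 mL total → factor 5/0.5 = 10
Overall dilution factor = 8 × 12 × 16 × 2 × 20 × 10 = 6.144 × 10^5
Stock = 4.07 nM × 6.144 × 10^5 = 2.501 × 10^6 nM = 2.50 mM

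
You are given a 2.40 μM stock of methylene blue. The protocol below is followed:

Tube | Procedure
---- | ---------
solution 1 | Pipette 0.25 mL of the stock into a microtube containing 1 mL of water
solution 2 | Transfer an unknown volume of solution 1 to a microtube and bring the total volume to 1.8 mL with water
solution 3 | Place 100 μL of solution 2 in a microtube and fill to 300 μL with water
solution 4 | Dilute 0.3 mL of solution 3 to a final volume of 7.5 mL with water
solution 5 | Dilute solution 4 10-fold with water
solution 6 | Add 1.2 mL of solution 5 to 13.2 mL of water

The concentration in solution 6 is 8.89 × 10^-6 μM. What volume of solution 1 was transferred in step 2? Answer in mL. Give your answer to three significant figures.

0.300 mL

Step 1: 0.25 mL + 1 mL = 1.25 mL total → factor 1.25/0.25 = 5
Step 2: v brought to 1.8 mL → factor = 1.8 mL/v
Step 3: 100 μL brought to 300 μL → factor 300/100 = 3
Step 4: 0.3 mL brought to 7.5 mL → factor 7.5/0.3 = 25
Step 5: 10-fold → factor 10
Step 6: 1.2 mL + 13.2 mL = 14.4 mL total → factor 14.4/1.2 = 12
Product of known-step factors = 45000
Overall factor = 2.40 μM / (8.89 × 10^-6 μM) = 2.6997 × 10^5
Step-2 factor = 2.6997 × 10^5 / 45000 = 5.9993
v = 1.8 mL / 5.9993 = 0.300 mL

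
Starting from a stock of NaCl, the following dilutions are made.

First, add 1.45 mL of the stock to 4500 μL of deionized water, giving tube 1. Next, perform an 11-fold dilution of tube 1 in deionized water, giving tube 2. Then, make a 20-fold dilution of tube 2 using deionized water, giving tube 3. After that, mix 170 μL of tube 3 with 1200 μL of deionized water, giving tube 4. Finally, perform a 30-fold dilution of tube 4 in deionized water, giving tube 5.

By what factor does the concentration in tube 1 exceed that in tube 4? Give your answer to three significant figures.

1.77 × 10^3

Step 1: 1.45 mL + 4500 μL = 5.95 mL total → factor 5.95/1.45 = 4.1034
Step 2: 11-fold → factor 11
Step 3: 20-fold → factor 20
Step 4: 170 μL + 1200 μL = 1370 μL total → factor 1370/170 = 8.0588
Dilution factor to tube 1 = 4.1034; to tube 4 = 7275.2
[tube 1]/[tube 4] = (factor to tube 4)/(factor to tube 1) = 7275.2/4.1034 = 1.77 × 10^3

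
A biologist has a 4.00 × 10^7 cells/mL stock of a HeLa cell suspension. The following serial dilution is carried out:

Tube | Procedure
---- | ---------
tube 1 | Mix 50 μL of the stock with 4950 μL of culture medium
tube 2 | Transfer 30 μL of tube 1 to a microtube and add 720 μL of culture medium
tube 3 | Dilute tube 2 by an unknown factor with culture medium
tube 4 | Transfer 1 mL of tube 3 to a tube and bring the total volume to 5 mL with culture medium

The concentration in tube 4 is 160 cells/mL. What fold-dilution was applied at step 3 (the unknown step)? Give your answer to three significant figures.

Step 1: 50 μL + 4950 μL = 5000 μL total → factor 5000/50 = 100
Step 2: 30 μL + 720 μL = 750 μL total → factor 750/30 = 25
Step 3: unknown factor x
Step 4: 1 mL brought to 5 mL → factor 5/1 = 5
Product of known-step factors = 12500
Overall factor = 4.00 × 10^7 cells/mL / (160 cells/mL) = 2.5 × 10^5
x = 2.5 × 10^5 / 12500 = 20.0

20.0-fold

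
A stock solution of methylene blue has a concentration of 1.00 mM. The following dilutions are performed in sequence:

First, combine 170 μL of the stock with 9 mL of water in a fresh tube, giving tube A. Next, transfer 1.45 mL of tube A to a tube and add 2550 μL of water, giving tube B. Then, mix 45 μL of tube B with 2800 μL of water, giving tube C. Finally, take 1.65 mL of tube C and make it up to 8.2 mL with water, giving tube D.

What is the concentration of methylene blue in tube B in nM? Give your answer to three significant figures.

Step 1: 170 μL + 9 mL = 9170 μL total → factor 9170/170 = 53.941
Step 2: 1.45 mL + 2550 μL = 4 mL total → factor 4/1.45 = 2.7586
Dilution factor through tube B = 53.941 × 2.7586 = 148.8
[tube B] = 1.00 mM / 148.8 = 0.006720 mM = 6.72 × 10^3 nM

6.72 × 10^3 nM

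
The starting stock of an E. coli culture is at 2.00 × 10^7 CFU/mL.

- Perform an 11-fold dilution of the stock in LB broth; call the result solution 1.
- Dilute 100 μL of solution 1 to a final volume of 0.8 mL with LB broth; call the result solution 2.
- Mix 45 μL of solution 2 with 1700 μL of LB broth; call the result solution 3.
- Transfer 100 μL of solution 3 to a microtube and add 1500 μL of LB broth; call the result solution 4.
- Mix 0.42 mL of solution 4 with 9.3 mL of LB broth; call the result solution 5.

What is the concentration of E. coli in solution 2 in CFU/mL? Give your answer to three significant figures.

2.27 × 10^5 CFU/mL

Step 1: 11-fold → factor 11
Step 2: 100 μL brought to 0.8 mL → factor 800/100 = 8
Dilution factor through solution 2 = 11 × 8 = 88
[solution 2] = 2.00 × 10^7 CFU/mL / 88 = 2.27 × 10^5 CFU/mL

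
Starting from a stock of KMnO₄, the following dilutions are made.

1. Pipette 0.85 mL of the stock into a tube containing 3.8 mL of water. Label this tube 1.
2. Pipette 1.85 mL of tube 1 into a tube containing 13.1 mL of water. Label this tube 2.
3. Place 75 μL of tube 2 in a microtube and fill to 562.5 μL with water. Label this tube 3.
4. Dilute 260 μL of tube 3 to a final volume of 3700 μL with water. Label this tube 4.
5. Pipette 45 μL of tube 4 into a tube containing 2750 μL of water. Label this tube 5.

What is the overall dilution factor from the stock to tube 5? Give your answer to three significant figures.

2.93 × 10^5

Step 1: 0.85 mL + 3.8 mL = 4.65 mL total → factor 4.65/0.85 = 5.4706
Step 2: 1.85 mL + 13.1 mL = 14.95 mL total → factor 14.95/1.85 = 8.0811
Step 3: 75 μL brought to 562.5 μL → factor 562.5/75 = 7.5
Step 4: 260 μL brought to 3700 μL → factor 3700/260 = 14.231
Step 5: 45 μL + 2750 μL = 2795 μL total → factor 2795/45 = 62.111
Overall dilution factor = 5.4706 × 8.0811 × 7.5 × 14.231 × 62.111 = 2.9306 × 10^5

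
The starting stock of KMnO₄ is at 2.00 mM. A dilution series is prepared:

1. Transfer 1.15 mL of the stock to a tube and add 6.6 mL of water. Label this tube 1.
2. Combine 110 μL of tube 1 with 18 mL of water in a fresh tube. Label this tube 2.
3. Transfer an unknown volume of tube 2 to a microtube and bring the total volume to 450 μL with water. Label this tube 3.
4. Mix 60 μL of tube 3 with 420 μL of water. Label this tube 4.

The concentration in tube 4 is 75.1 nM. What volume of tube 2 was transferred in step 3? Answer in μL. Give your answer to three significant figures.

Step 1: 1.15 mL + 6.6 mL = 7.75 mL total → factor 7.75/1.15 = 6.7391
Step 2: 110 μL + 18 mL = 18110 μL total → factor 18110/110 = 164.64
Step 3: v brought to 450 μL → factor = 450 μL/v
Step 4: 60 μL + 420 μL = 480 μL total → factor 480/60 = 8
Product of known-step factors = 8876
Overall factor = 2.00 mM / (75.1 nM) = 26631
Step-3 factor = 26631 / 8876 = 3.0003
v = 450 μL / 3.0003 = 150 μL

150 μL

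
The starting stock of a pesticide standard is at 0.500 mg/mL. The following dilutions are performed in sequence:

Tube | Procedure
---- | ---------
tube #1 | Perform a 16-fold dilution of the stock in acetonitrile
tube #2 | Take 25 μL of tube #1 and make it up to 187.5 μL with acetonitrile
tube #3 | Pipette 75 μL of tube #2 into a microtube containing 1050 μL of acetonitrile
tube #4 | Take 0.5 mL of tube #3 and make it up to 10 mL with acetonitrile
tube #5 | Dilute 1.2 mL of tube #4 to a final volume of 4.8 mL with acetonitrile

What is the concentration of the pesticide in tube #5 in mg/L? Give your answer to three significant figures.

Step 1: 16-fold → factor 16
Step 2: 25 μL brought to 187.5 μL → factor 187.5/25 = 7.5
Step 3: 75 μL + 1050 μL = 1125 μL total → factor 1125/75 = 15
Step 4: 0.5 mL brought to 10 mL → factor 10/0.5 = 20
Step 5: 1.2 mL brought to 4.8 mL → factor 4.8/1.2 = 4
Overall dilution factor = 16 × 7.5 × 15 × 20 × 4 = 1.44 × 10^5
Final = 0.500 mg/mL / 1.44 × 10^5 = 3.472 × 10^-6 mg/mL = 0.00347 mg/L

0.00347 mg/L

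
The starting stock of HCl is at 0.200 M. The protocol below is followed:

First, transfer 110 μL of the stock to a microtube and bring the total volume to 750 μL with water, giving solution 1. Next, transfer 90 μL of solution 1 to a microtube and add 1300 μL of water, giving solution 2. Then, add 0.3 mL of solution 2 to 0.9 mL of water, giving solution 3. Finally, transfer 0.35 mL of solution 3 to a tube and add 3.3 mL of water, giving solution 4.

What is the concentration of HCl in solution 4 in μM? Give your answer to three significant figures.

Step 1: 110 μL brought to 750 μL → factor 750/110 = 6.8182
Step 2: 90 μL + 1300 μL = 1390 μL total → factor 1390/90 = 15.444
Step 3: 0.3 mL + 0.9 mL = 1.2 mL total → factor 1.2/0.3 = 4
Step 4: 0.35 mL + 3.3 mL = 3.65 mL total → factor 3.65/0.35 = 10.429
Overall dilution factor = 6.8182 × 15.444 × 4 × 10.429 = 4392.6
Final = 0.200 M / 4392.6 = 4.553 × 10^-5 M = 45.5 μM

45.5 μM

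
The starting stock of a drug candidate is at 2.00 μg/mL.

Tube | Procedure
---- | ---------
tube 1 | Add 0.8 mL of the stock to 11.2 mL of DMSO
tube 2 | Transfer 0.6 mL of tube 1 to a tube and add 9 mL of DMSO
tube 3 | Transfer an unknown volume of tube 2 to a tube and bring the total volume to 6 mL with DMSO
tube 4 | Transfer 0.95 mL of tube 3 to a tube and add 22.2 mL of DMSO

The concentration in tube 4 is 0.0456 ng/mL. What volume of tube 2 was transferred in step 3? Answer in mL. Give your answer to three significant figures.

Step 1: 0.8 mL + 11.2 mL = 12 mL total → factor 12/0.8 = 15
Step 2: 0.6 mL + 9 mL = 9.6 mL total → factor 9.6/0.6 = 16
Step 3: v brought to 6 mL → factor = 6 mL/v
Step 4: 0.95 mL + 22.2 mL = 23.15 mL total → factor 23.15/0.95 = 24.368
Product of known-step factors = 5848.4
Overall factor = 2.00 μg/mL / (0.0456 ng/mL) = 43860
Step-3 factor = 43860 / 5848.4 = 7.4994
v = 6 mL / 7.4994 = 0.800 mL

0.800 mL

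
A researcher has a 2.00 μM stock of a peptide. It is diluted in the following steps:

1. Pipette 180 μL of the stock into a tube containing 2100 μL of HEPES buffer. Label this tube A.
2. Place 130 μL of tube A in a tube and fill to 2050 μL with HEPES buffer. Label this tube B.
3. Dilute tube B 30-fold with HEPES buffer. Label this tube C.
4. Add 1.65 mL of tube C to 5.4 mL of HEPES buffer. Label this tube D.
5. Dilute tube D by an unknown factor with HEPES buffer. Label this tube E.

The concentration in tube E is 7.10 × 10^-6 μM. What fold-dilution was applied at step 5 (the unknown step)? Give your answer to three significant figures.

11.0-fold

Step 1: 180 μL + 2100 μL = 2280 μL total → factor 2280/180 = 12.667
Step 2: 130 μL brought to 2050 μL → factor 2050/130 = 15.769
Step 3: 30-fold → factor 30
Step 4: 1.65 mL + 5.4 mL = 7.05 mL total → factor 7.05/1.65 = 4.2727
Step 5: unknown factor x
Product of known-step factors = 25603
Overall factor = 2.00 μM / (7.10 × 10^-6 μM) = 2.8169 × 10^5
x = 2.8169 × 10^5 / 25603 = 11.0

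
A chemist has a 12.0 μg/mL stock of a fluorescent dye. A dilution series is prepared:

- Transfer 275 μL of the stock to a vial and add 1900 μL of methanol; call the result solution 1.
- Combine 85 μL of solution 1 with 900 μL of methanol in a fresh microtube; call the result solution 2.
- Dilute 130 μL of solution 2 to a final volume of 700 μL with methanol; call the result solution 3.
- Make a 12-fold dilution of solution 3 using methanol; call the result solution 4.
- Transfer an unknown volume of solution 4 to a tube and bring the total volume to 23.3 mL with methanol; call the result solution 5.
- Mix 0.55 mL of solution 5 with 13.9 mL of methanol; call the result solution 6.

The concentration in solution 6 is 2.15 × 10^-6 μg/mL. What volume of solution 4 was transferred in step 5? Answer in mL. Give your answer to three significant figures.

0.650 mL

Step 1: 275 μL + 1900 μL = 2175 μL total → factor 2175/275 = 7.9091
Step 2: 85 μL + 900 μL = 985 μL total → factor 985/85 = 11.588
Step 3: 130 μL brought to 700 μL → factor 700/130 = 5.3846
Step 4: 12-fold → factor 12
Step 5: v brought to 23.3 mL → factor = 23.3 mL/v
Step 6: 0.55 mL + 13.9 mL = 14.45 mL total → factor 14.45/0.55 = 26.273
Product of known-step factors = 1.5559 × 10^5
Overall factor = 12.0 μg/mL / (2.15 × 10^-6 μg/mL) = 5.5814 × 10^6
Step-5 factor = 5.5814 × 10^6 / 1.5559 × 10^5 = 35.872
v = 23.3 mL / 35.872 = 0.650 mL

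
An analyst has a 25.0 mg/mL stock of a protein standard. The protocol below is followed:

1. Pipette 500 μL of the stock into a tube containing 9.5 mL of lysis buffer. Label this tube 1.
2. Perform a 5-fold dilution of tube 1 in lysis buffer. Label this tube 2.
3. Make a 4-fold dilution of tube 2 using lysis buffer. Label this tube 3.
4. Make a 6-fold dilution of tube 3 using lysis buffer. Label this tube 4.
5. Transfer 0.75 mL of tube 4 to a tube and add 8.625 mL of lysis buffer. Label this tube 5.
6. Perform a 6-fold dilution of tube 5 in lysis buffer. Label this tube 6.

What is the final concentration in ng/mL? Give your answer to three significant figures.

Step 1: 500 μL + 9.5 mL = 10000 μL total → factor 10000/500 = 20
Step 2: 5-fold → factor 5
Step 3: 4-fold → factor 4
Step 4: 6-fold → factor 6
Step 5: 0.75 mL + 8.625 mL = 9.375 mL total → factor 9.375/0.75 = 12.5
Step 6: 6-fold → factor 6
Overall dilution factor = 20 × 5 × 4 × 6 × 12.5 × 6 = 1.8 × 10^5
Final = 25.0 mg/mL / 1.8 × 10^5 = 0.0001389 mg/mL = 139 ng/mL

139 ng/mL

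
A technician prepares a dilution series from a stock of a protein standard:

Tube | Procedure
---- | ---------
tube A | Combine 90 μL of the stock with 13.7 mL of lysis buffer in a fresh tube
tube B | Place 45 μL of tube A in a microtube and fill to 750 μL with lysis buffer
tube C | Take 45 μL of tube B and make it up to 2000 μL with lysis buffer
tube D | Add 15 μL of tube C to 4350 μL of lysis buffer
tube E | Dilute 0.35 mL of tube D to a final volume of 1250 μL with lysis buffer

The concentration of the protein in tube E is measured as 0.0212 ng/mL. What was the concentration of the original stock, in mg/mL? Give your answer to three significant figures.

Step 1: 90 μL + 13.7 mL = 13790 μL total → factor 13790/90 = 153.22
Step 2: 45 μL brought to 750 μL → factor 750/45 = 16.667
Step 3: 45 μL brought to 2000 μL → factor 2000/45 = 44.444
Step 4: 15 μL + 4350 μL = 4365 μL total → factor 4365/15 = 291
Step 5: 0.35 mL brought to 1250 μL → factor 1.25/0.35 = 3.5714
Overall dilution factor = 153.22 × 16.667 × 44.444 × 291 × 3.5714 = 1.1796 × 10^8
Stock = 0.0212 ng/mL × 1.1796 × 10^8 = 2.501 × 10^6 ng/mL = 2.50 mg/mL

2.50 mg/mL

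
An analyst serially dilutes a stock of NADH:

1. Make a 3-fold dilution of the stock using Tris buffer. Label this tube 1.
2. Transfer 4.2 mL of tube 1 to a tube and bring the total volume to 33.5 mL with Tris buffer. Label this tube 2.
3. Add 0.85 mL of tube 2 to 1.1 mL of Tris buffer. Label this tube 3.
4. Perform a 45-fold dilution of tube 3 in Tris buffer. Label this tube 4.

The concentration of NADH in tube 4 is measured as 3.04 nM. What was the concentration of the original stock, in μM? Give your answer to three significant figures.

7.51 μM

Step 1: 3-fold → factor 3
Step 2: 4.2 mL brought to 33.5 mL → factor 33.5/4.2 = 7.9762
Step 3: 0.85 mL + 1.1 mL = 1.95 mL total → factor 1.95/0.85 = 2.2941
Step 4: 45-fold → factor 45
Overall dilution factor = 3 × 7.9762 × 2.2941 × 45 = 2470.3
Stock = 3.04 nM × 2470.3 = 7510 nM = 7.51 μM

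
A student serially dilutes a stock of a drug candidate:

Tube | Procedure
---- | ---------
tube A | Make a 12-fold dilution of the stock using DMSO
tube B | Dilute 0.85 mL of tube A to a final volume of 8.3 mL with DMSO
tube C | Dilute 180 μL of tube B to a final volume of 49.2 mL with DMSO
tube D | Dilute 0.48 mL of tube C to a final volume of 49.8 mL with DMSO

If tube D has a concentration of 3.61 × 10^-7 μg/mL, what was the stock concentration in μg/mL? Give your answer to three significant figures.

1.20 μg/mL

Step 1: 12-fold → factor 12
Step 2: 0.85 mL brought to 8.3 mL → factor 8.3/0.85 = 9.7647
Step 3: 180 μL brought to 49.2 mL → factor 49200/180 = 273.33
Step 4: 0.48 mL brought to 49.8 mL → factor 49.8/0.48 = 103.75
Overall dilution factor = 12 × 9.7647 × 273.33 × 103.75 = 3.3229 × 10^6
Stock = 3.61 × 10^-7 μg/mL × 3.3229 × 10^6 = 1.20 μg/mL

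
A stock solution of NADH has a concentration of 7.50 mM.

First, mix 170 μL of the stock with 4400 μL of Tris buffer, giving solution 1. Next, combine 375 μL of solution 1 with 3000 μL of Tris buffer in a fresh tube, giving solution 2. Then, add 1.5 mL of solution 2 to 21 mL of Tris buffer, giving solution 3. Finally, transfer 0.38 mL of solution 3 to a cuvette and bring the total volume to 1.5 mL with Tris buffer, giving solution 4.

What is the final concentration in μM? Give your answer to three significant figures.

0.524 μM

Step 1: 170 μL + 4400 μL = 4570 μL total → factor 4570/170 = 26.882
Step 2: 375 μL + 3000 μL = 3375 μL total → factor 3375/375 = 9
Step 3: 1.5 mL + 21 mL = 22.5 mL total → factor 22.5/1.5 = 15
Step 4: 0.38 mL brought to 1.5 mL → factor 1.5/0.38 = 3.9474
Overall dilution factor = 26.882 × 9 × 15 × 3.9474 = 14325
Final = 7.50 mM / 14325 = 0.0005235 mM = 0.524 μM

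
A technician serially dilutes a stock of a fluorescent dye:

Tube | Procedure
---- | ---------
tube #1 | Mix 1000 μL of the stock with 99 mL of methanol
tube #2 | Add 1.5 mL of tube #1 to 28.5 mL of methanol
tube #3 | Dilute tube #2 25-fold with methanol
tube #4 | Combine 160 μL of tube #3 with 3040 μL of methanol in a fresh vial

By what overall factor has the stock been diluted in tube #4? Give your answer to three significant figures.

Step 1: 1000 μL + 99 mL = 1 × 10^5 μL total → factor 1 × 10^5/1000 = 100
Step 2: 1.5 mL + 28.5 mL = 30 mL total → factor 30/1.5 = 20
Step 3: 25-fold → factor 25
Step 4: 160 μL + 3040 μL = 3200 μL total → factor 3200/160 = 20
Overall dilution factor = 100 × 20 × 25 × 20 = 1 × 10^6

1.00 × 10^6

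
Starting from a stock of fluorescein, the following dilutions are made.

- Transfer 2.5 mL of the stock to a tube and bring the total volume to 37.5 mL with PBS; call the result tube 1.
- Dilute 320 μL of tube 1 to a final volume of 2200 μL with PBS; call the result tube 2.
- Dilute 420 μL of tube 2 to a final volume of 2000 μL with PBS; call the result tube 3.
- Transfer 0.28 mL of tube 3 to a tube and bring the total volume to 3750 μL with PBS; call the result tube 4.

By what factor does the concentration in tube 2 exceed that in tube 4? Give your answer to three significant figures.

Step 1: 2.5 mL brought to 37.5 mL → factor 37.5/2.5 = 15
Step 2: 320 μL brought to 2200 μL → factor 2200/320 = 6.875
Step 3: 420 μL brought to 2000 μL → factor 2000/420 = 4.7619
Step 4: 0.28 mL brought to 3750 μL → factor 3.75/0.28 = 13.393
Dilution factor to tube 2 = 103.12; to tube 4 = 6576.8
[tube 2]/[tube 4] = (factor to tube 4)/(factor to tube 2) = 6576.8/103.12 = 63.8

63.8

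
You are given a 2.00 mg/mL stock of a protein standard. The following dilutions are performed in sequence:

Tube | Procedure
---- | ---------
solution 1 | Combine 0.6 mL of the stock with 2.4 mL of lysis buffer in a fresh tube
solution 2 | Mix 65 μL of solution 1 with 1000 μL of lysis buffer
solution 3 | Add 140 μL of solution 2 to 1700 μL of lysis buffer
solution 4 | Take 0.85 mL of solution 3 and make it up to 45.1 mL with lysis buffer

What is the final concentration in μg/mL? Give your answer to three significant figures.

Step 1: 0.6 mL + 2.4 mL = 3 mL total → factor 3/0.6 = 5
Step 2: 65 μL + 1000 μL = 1065 μL total → factor 1065/65 = 16.385
Step 3: 140 μL + 1700 μL = 1840 μL total → factor 1840/140 = 13.143
Step 4: 0.85 mL brought to 45.1 mL → factor 45.1/0.85 = 53.059
Overall dilution factor = 5 × 16.385 × 13.143 × 53.059 = 57129
Final = 2.00 mg/mL / 57129 = 3.501 × 10^-5 mg/mL = 0.0350 μg/mL

0.0350 μg/mL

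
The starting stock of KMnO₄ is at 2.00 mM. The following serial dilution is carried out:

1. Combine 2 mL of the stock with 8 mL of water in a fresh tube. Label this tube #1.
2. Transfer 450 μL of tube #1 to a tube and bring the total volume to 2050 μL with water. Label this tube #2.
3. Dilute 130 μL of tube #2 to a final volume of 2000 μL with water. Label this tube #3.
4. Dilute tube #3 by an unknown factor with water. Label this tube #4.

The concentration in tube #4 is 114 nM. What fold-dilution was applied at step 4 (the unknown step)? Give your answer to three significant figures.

50.1-fold

Step 1: 2 mL + 8 mL = 10 mL total → factor 10/2 = 5
Step 2: 450 μL brought to 2050 μL → factor 2050/450 = 4.5556
Step 3: 130 μL brought to 2000 μL → factor 2000/130 = 15.385
Step 4: unknown factor x
Product of known-step factors = 350.43
Overall factor = 2.00 mM / (114 nM) = 17544
x = 17544 / 350.43 = 50.1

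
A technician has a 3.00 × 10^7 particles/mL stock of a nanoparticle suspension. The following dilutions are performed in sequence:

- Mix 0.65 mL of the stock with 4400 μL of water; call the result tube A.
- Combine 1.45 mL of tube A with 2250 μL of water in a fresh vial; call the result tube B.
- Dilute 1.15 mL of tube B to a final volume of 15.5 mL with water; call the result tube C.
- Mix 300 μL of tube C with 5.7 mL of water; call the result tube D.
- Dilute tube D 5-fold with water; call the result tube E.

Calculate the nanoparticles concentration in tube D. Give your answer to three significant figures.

Step 1: 0.65 mL + 4400 μL = 5.05 mL total → factor 5.05/0.65 = 7.7692
Step 2: 1.45 mL + 2250 μL = 3.7 mL total → factor 3.7/1.45 = 2.5517
Step 3: 1.15 mL brought to 15.5 mL → factor 15.5/1.15 = 13.478
Step 4: 300 μL + 5.7 mL = 6000 μL total → factor 6000/300 = 20
Dilution factor through tube D = 7.7692 × 2.5517 × 13.478 × 20 = 5344.1
[tube D] = 3.00 × 10^7 particles/mL / 5344.1 = 5.61 × 10^3 particles/mL

5.61 × 10^3 particles/mL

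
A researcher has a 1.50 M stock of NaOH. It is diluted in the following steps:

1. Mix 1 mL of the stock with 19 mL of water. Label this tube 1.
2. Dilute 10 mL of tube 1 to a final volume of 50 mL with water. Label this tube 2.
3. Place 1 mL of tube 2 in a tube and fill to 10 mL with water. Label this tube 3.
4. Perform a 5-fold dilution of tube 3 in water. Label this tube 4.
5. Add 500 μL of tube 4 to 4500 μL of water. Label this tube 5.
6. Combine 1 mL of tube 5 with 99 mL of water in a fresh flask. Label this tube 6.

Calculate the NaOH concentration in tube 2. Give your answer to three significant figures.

0.0150 M

Step 1: 1 mL + 19 mL = 20 mL total → factor 20/1 = 20
Step 2: 10 mL brought to 50 mL → factor 50/10 = 5
Dilution factor through tube 2 = 20 × 5 = 100
[tube 2] = 1.50 M / 100 = 0.0150 M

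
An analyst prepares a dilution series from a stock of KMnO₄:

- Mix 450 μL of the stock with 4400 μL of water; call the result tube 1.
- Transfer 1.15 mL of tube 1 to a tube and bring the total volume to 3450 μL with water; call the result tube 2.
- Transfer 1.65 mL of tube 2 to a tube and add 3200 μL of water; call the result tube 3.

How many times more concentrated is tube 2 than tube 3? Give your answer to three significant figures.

Step 1: 450 μL + 4400 μL = 4850 μL total → factor 4850/450 = 10.778
Step 2: 1.15 mL brought to 3450 μL → factor 3.45/1.15 = 3
Step 3: 1.65 mL + 3200 μL = 4.85 mL total → factor 4.85/1.65 = 2.9394
Dilution factor to tube 2 = 32.333; to tube 3 = 95.04
[tube 2]/[tube 3] = (factor to tube 3)/(factor to tube 2) = 95.04/32.333 = 2.94

2.94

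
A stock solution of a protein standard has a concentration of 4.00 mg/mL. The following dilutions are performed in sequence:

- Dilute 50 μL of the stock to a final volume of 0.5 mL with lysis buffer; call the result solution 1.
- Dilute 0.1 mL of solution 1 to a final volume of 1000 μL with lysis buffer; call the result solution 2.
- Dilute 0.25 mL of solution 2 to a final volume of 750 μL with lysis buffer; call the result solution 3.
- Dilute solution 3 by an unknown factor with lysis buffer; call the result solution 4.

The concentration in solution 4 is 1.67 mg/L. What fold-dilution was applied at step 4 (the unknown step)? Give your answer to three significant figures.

7.98-fold

Step 1: 50 μL brought to 0.5 mL → factor 500/50 = 10
Step 2: 0.1 mL brought to 1000 μL → factor 1/0.1 = 10
Step 3: 0.25 mL brought to 750 μL → factor 0.75/0.25 = 3
Step 4: unknown factor x
Product of known-step factors = 300
Overall factor = 4.00 mg/mL / (1.67 mg/L) = 2395.2
x = 2395.2 / 300 = 7.98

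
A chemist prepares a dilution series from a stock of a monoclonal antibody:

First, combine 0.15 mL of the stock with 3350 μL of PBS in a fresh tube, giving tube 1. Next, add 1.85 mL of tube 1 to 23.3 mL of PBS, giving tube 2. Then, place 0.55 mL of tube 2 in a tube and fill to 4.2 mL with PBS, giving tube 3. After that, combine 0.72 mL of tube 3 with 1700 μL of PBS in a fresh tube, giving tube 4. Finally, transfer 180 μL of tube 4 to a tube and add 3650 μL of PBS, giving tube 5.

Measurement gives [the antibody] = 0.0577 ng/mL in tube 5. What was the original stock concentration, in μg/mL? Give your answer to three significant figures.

Step 1: 0.15 mL + 3350 μL = 3.5 mL total → factor 3.5/0.15 = 23.333
Step 2: 1.85 mL + 23.3 mL = 25.15 mL total → factor 25.15/1.85 = 13.595
Step 3: 0.55 mL brought to 4.2 mL → factor 4.2/0.55 = 7.6364
Step 4: 0.72 mL + 1700 μL = 2.42 mL total → factor 2.42/0.72 = 3.3611
Step 5: 180 μL + 3650 μL = 3830 μL total → factor 3830/180 = 21.278
Overall dilution factor = 23.333 × 13.595 × 7.6364 × 3.3611 × 21.278 = 1.7324 × 10^5
Stock = 0.0577 ng/mL × 1.7324 × 10^5 = 9996 ng/mL = 10.0 μg/mL

10.0 μg/mL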